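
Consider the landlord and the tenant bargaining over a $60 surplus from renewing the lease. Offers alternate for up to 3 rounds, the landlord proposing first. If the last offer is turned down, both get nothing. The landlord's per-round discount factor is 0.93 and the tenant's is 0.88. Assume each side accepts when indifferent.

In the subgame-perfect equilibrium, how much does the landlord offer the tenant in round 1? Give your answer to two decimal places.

Solve by backward induction from round 3.
Round 3 (the landlord proposes): rejection yields 0 for the tenant; the landlord offers 0 and keeps 60.
Round 2 (the tenant proposes): the landlord can get 60 next round, worth 0.93 × 60 = 55.8 now. The tenant offers 55.8 and keeps 60 − 55.8 = 4.2.
Round 1 (the landlord proposes): the tenant can get 4.2 next round, worth 0.88 × 4.2 = 3.696 now. The landlord offers 3.696 and keeps 60 − 3.696 = 56.304.

3.70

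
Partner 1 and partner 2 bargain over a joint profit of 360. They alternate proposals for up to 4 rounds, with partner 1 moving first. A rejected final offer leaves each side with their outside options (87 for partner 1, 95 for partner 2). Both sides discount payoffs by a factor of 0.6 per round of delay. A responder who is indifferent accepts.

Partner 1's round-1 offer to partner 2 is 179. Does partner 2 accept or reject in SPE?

Round 4 (partner 2 proposes): partner 1 gets 87 if talks fail, so partner 2 offers 87 and keeps 273.
Round 3 (partner 1 proposes): partner 2 can get 273 next round, worth 0.6 × 273 = 163.8 now, so partner 1 offers 163.8, keeping 196.2.
Round 2 (partner 2 proposes): partner 1 can get 196.2 next round, worth 0.6 × 196.2 = 117.72 now, so partner 2 offers 117.72, keeping 242.28.
So by rejecting in round 1, partner 2 gets 242.28 next round, worth 0.6 × 242.28 = 145.368 now.
Offer 179 ≥ 145.368, so partner 2 accepts.

Accept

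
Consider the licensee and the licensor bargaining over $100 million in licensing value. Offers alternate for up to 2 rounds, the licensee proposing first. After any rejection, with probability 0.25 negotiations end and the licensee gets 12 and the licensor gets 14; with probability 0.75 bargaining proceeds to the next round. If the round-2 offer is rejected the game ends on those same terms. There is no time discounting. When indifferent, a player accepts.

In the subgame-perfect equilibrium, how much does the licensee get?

30.5

Round 2 (the licensor proposes): the licensee gets 12 if talks fail, so the licensor offers 12 and keeps 88.
Round 1 (the licensee proposes): rejecting gives the licensor an expected 0.75 × 88 + 0.25 × 14 = 69.5; the licensee offers that and keeps 30.5.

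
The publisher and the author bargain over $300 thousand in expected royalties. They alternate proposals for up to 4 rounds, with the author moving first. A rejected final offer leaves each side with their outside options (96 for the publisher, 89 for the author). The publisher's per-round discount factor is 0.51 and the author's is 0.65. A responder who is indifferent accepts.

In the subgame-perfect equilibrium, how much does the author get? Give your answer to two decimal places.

Round 4 (the publisher proposes): the author gets 89 if talks fail, so the publisher offers 89 and keeps 211.
Round 3 (the author proposes): the publisher can get 211 next round, worth 0.51 × 211 = 107.61 now. The author offers 107.61 and keeps 300 − 107.61 = 192.39.
Round 2 (the publisher proposes): the author can get 192.39 next round, worth 0.65 × 192.39 = 125.0535 now; the publisher offers that and keeps 174.9465.
Round 1 (the author proposes): the publisher can get 174.9465 next round, worth 0.51 × 174.9465 = 89.222715 now. The author offers 89.222715 and keeps 300 − 89.222715 = 210.777285.

210.78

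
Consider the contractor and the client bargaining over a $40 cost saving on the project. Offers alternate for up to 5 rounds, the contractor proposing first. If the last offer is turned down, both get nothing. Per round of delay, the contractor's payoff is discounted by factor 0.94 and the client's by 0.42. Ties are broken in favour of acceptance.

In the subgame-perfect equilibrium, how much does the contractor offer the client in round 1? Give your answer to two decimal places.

1.41

Round 5 (the contractor proposes): rejection yields 0 for the client; the contractor offers 0 and keeps 40.
Round 4 (the client proposes): the contractor can get 40 next round, worth 0.94 × 40 = 37.6 now, so the client offers 37.6, keeping 2.4.
Round 3 (the contractor proposes): the client can get 2.4 next round, worth 0.42 × 2.4 = 1.008 now, so the contractor offers 1.008, keeping 38.992.
Round 2 (the client proposes): the contractor can get 38.992 next round, worth 0.94 × 38.992 = 36.65248 now; the client offers that and keeps 3.34752.
Round 1 (the contractor proposes): the client can get 3.34752 next round, worth 0.42 × 3.34752 = 1.4059584 now, so the contractor offers 1.4059584, keeping 38.5940416.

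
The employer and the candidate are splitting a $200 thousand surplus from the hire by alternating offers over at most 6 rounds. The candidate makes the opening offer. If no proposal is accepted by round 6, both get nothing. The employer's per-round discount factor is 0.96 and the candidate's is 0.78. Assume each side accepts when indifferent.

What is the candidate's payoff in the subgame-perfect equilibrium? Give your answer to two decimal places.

18.48

Solve by backward induction from round 6.
Round 6 (the employer proposes): rejection yields 0 for the candidate; the employer offers 0 and keeps 200.
Round 5 (the candidate proposes): the employer can get 200 next round, worth 0.96 × 200 = 192 now. The candidate offers 192 and keeps 200 − 192 = 8.
Round 4 (the employer proposes): the candidate can get 8 next round, worth 0.78 × 8 = 6.24 now. The employer offers 6.24 and keeps 200 − 6.24 = 193.76.
Round 3 (the candidate proposes): the employer can get 193.76 next round, worth 0.96 × 193.76 = 186.0096 now. The candidate offers 186.0096 and keeps 200 − 186.0096 = 13.9904.
Round 2 (the employer proposes): the candidate can get 13.9904 next round, worth 0.78 × 13.9904 = 10.912512 now, so the employer offers 10.912512, keeping 189.087488.
Round 1 (the candidate proposes): the employer can get 189.087488 next round, worth 0.96 × 189.087488 = 181.52398848 now. The candidate offers 181.52398848 and keeps 200 − 181.52398848 = 18.47601152.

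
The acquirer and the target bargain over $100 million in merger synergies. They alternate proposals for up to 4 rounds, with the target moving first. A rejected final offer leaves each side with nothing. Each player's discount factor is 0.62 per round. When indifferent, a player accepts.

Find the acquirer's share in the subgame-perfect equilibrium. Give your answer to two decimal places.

Round 4 (the acquirer proposes): rejection yields 0 for the target; the acquirer offers 0 and keeps 100.
Round 3 (the target proposes): the acquirer can get 100 next round, worth 0.62 × 100 = 62 now. The target offers 62 and keeps 100 − 62 = 38.
Round 2 (the acquirer proposes): the target can get 38 next round, worth 0.62 × 38 = 23.56 now. The acquirer offers 23.56 and keeps 100 − 23.56 = 76.44.
Round 1 (the target proposes): the acquirer can get 76.44 next round, worth 0.62 × 76.44 = 47.3928 now; the target offers that and keeps 52.6072.

47.39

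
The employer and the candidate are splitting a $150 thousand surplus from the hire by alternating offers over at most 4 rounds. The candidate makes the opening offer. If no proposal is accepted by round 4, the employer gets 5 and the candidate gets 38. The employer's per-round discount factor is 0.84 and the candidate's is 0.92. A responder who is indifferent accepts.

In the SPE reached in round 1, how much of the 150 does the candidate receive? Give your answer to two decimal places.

67.21

Solve by backward induction from round 4.
Round 4 (the employer proposes): the candidate gets 38 if talks fail, so the employer offers 38 and keeps 112.
Round 3 (the candidate proposes): the employer can get 112 next round, worth 0.84 × 112 = 94.08 now; the candidate offers that and keeps 55.92.
Round 2 (the employer proposes): the candidate can get 55.92 next round, worth 0.92 × 55.92 = 51.4464 now. The employer offers 51.4464 and keeps 150 − 51.4464 = 98.5536.
Round 1 (the candidate proposes): the employer can get 98.5536 next round, worth 0.84 × 98.5536 = 82.785024 now, so the candidate offers 82.785024, keeping 67.214976.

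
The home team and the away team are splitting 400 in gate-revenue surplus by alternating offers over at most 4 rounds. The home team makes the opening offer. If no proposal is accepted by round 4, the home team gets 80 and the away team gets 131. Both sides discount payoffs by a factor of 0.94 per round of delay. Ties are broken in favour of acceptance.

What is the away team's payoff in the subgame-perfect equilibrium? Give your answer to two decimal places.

288.35

Round 4 (the away team proposes): the home team gets 80 if talks fail, so the away team offers 80 and keeps 320.
Round 3 (the home team proposes): the away team can get 320 next round, worth 0.94 × 320 = 300.8 now. The home team offers 300.8 and keeps 400 − 300.8 = 99.2.
Round 2 (the away team proposes): the home team can get 99.2 next round, worth 0.94 × 99.2 = 93.248 now; the away team offers that and keeps 306.752.
Round 1 (the home team proposes): the away team can get 306.752 next round, worth 0.94 × 306.752 = 288.34688 now, so the home team offers 288.34688, keeping 111.65312.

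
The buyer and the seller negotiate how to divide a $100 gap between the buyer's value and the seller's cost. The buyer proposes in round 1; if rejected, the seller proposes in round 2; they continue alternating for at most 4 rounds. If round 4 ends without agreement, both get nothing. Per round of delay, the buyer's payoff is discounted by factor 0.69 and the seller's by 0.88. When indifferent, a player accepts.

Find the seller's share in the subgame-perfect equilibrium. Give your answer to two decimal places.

Solve by backward induction from round 4.
Round 4 (the seller proposes): the buyer will accept anything ≥ 0, so the seller offers 0 and keeps 100.
Round 3 (the buyer proposes): the seller can get 100 next round, worth 0.88 × 100 = 88 now, so the buyer offers 88, keeping 12.
Round 2 (the seller proposes): the buyer can get 12 next round, worth 0.69 × 12 = 8.28 now; the seller offers that and keeps 91.72.
Round 1 (the buyer proposes): the seller can get 91.72 next round, worth 0.88 × 91.72 = 80.7136 now, so the buyer offers 80.7136, keeping 19.2864.

80.71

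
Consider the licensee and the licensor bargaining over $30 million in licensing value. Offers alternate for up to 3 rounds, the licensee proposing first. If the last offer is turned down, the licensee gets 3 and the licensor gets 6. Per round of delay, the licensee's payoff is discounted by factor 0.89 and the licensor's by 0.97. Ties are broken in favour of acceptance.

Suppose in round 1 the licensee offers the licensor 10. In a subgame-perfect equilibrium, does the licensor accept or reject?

Work out the licensor's continuation value if the offer is rejected.
Round 3 (the licensee proposes): the licensor gets 6 if talks fail, so the licensee offers 6 and keeps 24.
Round 2 (the licensor proposes): the licensee can get 24 next round, worth 0.89 × 24 = 21.36 now. The licensor offers 21.36 and keeps 30 − 21.36 = 8.64.
So by rejecting in round 1, the licensor gets 8.64 next round, worth 0.97 × 8.64 = 8.3808 now.
Offer 10 ≥ 8.3808, so the licensor accepts.

Accept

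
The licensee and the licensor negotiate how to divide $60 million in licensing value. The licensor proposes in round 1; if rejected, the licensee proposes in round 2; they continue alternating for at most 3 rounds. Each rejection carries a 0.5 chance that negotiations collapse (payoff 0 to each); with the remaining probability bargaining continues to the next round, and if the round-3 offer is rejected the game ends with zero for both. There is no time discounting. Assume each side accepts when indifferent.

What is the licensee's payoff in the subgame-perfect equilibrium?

15

By backward induction:
Round 3 (the licensor proposes): the licensee will accept anything ≥ 0, so the licensor offers 0 and keeps 60.
Round 2 (the licensee proposes): rejecting gives the licensor an expected 0.5 × 60 = 30, so the licensee offers 30, keeping 30.
Round 1 (the licensor proposes): rejecting gives the licensee an expected 0.5 × 30 = 15; the licensor offers that and keeps 45.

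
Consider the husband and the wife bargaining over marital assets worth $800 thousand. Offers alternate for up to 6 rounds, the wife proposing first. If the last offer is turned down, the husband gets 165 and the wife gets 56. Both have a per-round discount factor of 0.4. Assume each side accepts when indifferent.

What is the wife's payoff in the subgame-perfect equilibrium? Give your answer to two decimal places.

569.66

Round 6 (the husband proposes): the wife gets 56 if talks fail, so the husband offers 56 and keeps 744.
Round 5 (the wife proposes): the husband can get 744 next round, worth 0.4 × 744 = 297.6 now. The wife offers 297.6 and keeps 800 − 297.6 = 502.4.
Round 4 (the husband proposes): the wife can get 502.4 next round, worth 0.4 × 502.4 = 200.96 now. The husband offers 200.96 and keeps 800 − 200.96 = 599.04.
Round 3 (the wife proposes): the husband can get 599.04 next round, worth 0.4 × 599.04 = 239.616 now; the wife offers that and keeps 560.384.
Round 2 (the husband proposes): the wife can get 560.384 next round, worth 0.4 × 560.384 = 224.1536 now, so the husband offers 224.1536, keeping 575.8464.
Round 1 (the wife proposes): the husband can get 575.8464 next round, worth 0.4 × 575.8464 = 230.33856 now, so the wife offers 230.33856, keeping 569.66144.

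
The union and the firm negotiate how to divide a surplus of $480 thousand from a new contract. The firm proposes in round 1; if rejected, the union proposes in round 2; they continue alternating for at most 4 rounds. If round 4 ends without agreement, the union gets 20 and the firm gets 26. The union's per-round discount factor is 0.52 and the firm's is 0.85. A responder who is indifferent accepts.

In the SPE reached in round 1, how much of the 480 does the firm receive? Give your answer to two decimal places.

By backward induction:
Round 4 (the union proposes): the firm gets 26 if talks fail, so the union offers 26 and keeps 454.
Round 3 (the firm proposes): the union can get 454 next round, worth 0.52 × 454 = 236.08 now, so the firm offers 236.08, keeping 243.92.
Round 2 (the union proposes): the firm can get 243.92 next round, worth 0.85 × 243.92 = 207.332 now. The union offers 207.332 and keeps 480 − 207.332 = 272.668.
Round 1 (the firm proposes): the union can get 272.668 next round, worth 0.52 × 272.668 = 141.78736 now. The firm offers 141.78736 and keeps 480 − 141.78736 = 338.21264.

338.21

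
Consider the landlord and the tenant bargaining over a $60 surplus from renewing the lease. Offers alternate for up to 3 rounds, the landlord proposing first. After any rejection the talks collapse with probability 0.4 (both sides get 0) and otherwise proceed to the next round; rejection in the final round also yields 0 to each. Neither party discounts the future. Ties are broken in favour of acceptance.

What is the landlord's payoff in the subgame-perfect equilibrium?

45.6

By backward induction:
Round 3 (the landlord proposes): the tenant will accept anything ≥ 0, so the landlord offers 0 and keeps 60.
Round 2 (the tenant proposes): rejecting gives the landlord an expected 0.6 × 60 = 36; the tenant offers that and keeps 24.
Round 1 (the landlord proposes): rejecting gives the tenant an expected 0.6 × 24 = 14.4. The landlord offers 14.4 and keeps 60 − 14.4 = 45.6.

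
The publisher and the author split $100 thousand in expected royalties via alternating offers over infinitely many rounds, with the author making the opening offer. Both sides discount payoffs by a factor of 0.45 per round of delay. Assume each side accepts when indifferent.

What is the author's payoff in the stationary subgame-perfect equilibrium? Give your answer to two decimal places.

When the author proposes, the publisher accepts any offer worth at least 0.45 times what the publisher would get by proposing next round; and vice versa.
This gives x = 100 − 0.45y and y = 100 − 0.45x, where x and y are each side's share when it proposes.
Hence (1 − 0.45·0.45)x = 100(1 − 0.45), i.e. 0.7975·x = 55.
x ≈ 68.9655; the publisher's share is 100 − x ≈ 31.0345.

68.97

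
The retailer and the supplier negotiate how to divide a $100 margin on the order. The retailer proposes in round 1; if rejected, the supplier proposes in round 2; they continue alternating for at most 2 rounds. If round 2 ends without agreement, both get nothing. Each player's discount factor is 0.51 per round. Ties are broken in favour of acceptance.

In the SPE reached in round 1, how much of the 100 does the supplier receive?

51

Round 2 (the supplier proposes): rejection yields 0 for the retailer; the supplier offers 0 and keeps 100.
Round 1 (the retailer proposes): the supplier can get 100 next round, worth 0.51 × 100 = 51 now; the retailer offers that and keeps 49.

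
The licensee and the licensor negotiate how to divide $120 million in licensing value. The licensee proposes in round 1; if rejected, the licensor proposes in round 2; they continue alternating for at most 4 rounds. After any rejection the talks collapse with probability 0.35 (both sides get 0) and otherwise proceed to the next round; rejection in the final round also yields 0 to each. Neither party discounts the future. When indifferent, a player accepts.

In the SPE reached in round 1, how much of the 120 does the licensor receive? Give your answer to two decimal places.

By backward induction:
Round 4 (the licensor proposes): the licensee will accept anything ≥ 0, so the licensor offers 0 and keeps 120.
Round 3 (the licensee proposes): rejecting gives the licensor an expected 0.65 × 120 = 78, so the licensee offers 78, keeping 42.
Round 2 (the licensor proposes): rejecting gives the licensee an expected 0.65 × 42 = 27.3, so the licensor offers 27.3, keeping 92.7.
Round 1 (the licensee proposes): rejecting gives the licensor an expected 0.65 × 92.7 = 60.255. The licensee offers 60.255 and keeps 120 − 60.255 = 59.745.

60.26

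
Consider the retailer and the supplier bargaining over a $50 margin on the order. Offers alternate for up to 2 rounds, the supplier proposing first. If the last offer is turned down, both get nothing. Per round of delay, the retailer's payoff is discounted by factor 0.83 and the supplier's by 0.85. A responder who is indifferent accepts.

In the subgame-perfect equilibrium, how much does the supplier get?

By backward induction:
Round 2 (the retailer proposes): rejection yields 0 for the supplier; the retailer offers 0 and keeps 50.
Round 1 (the supplier proposes): the retailer can get 50 next round, worth 0.83 × 50 = 41.5 now. The supplier offers 41.5 and keeps 50 − 41.5 = 8.5.

8.5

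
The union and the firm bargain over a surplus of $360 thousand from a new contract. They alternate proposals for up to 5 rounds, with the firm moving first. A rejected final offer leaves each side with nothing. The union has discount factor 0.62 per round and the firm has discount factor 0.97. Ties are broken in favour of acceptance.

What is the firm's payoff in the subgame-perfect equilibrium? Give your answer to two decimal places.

349.28

Work backward from the last round.
Round 5 (the firm proposes): rejection yields 0 for the union; the firm offers 0 and keeps 360.
Round 4 (the union proposes): the firm can get 360 next round, worth 0.97 × 360 = 349.2 now, so the union offers 349.2, keeping 10.8.
Round 3 (the firm proposes): the union can get 10.8 next round, worth 0.62 × 10.8 = 6.696 now. The firm offers 6.696 and keeps 360 − 6.696 = 353.304.
Round 2 (the union proposes): the firm can get 353.304 next round, worth 0.97 × 353.304 = 342.70488 now; the union offers that and keeps 17.29512.
Round 1 (the firm proposes): the union can get 17.29512 next round, worth 0.62 × 17.29512 = 10.7229744 now. The firm offers 10.7229744 and keeps 360 − 10.7229744 = 349.2770256.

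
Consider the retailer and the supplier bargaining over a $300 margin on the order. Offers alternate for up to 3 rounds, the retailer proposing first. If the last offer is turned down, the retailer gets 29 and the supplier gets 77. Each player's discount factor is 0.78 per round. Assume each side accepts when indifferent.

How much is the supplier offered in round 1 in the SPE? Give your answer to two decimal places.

Round 3 (the retailer proposes): the supplier gets 77 if talks fail, so the retailer offers 77 and keeps 223.
Round 2 (the supplier proposes): the retailer can get 223 next round, worth 0.78 × 223 = 173.94 now. The supplier offers 173.94 and keeps 300 − 173.94 = 126.06.
Round 1 (the retailer proposes): the supplier can get 126.06 next round, worth 0.78 × 126.06 = 98.3268 now, so the retailer offers 98.3268, keeping 201.6732.

98.33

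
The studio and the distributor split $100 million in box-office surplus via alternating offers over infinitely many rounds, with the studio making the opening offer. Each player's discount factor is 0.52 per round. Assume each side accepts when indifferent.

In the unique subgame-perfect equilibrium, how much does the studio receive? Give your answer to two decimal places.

65.79

When the studio proposes, the distributor accepts any offer worth at least 0.52 times what the distributor would get by proposing next round; and vice versa.
This gives x = 100 − 0.52y and y = 100 − 0.52x, where x and y are each side's share when it proposes.
Hence (1 − 0.52·0.52)x = 100(1 − 0.52), i.e. 0.7296·x = 48.
x ≈ 65.7895; the distributor's share is 100 − x ≈ 34.2105.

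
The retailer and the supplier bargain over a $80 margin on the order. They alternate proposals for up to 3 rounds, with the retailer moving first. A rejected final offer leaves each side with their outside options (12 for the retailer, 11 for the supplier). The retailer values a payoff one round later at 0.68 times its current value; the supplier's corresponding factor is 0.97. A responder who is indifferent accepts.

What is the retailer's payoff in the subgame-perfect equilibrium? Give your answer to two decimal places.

Round 3 (the retailer proposes): the supplier gets 11 if talks fail, so the retailer offers 11 and keeps 69.
Round 2 (the supplier proposes): the retailer can get 69 next round, worth 0.68 × 69 = 46.92 now, so the supplier offers 46.92, keeping 33.08.
Round 1 (the retailer proposes): the supplier can get 33.08 next round, worth 0.97 × 33.08 = 32.0876 now. The retailer offers 32.0876 and keeps 80 − 32.0876 = 47.9124.

47.91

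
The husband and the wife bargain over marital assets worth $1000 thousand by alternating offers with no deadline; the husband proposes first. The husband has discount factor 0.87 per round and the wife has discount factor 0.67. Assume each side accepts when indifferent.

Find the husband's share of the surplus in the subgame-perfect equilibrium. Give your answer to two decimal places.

791.18

In a stationary SPE each proposer offers the other exactly their discounted continuation value.
If the husband keeps x when proposing and the wife keeps y when proposing, then x = 1000 − 0.67y and y = 1000 − 0.87x.
Solving: x = 1000(1 − 0.67) / (1 − 0.87·0.67) = 330 / 0.4171 ≈ 791.1772.
The wife gets 1000 − 791.1772 ≈ 208.8228.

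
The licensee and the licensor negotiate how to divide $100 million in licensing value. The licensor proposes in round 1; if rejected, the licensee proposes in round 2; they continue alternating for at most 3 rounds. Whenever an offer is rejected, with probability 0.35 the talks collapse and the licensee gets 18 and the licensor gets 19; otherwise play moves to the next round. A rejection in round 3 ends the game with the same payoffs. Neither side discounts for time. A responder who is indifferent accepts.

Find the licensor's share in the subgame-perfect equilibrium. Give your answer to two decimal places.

Round 3 (the licensor proposes): the licensee gets 18 if talks fail, so the licensor offers 18 and keeps 82.
Round 2 (the licensee proposes): rejecting gives the licensor an expected 0.65 × 82 + 0.35 × 19 = 59.95; the licensee offers that and keeps 40.05.
Round 1 (the licensor proposes): rejecting gives the licensee an expected 0.65 × 40.05 + 0.35 × 18 = 32.3325; the licensor offers that and keeps 67.6675.

67.67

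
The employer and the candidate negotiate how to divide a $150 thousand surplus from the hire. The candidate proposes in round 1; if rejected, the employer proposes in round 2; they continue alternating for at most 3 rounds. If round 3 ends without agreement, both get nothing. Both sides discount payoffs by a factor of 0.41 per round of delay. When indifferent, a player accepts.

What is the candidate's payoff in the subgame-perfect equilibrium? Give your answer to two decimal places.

113.72

By backward induction:
Round 3 (the candidate proposes): the employer will accept anything ≥ 0, so the candidate offers 0 and keeps 150.
Round 2 (the employer proposes): the candidate can get 150 next round, worth 0.41 × 150 = 61.5 now. The employer offers 61.5 and keeps 150 − 61.5 = 88.5.
Round 1 (the candidate proposes): the employer can get 88.5 next round, worth 0.41 × 88.5 = 36.285 now, so the candidate offers 36.285, keeping 113.715.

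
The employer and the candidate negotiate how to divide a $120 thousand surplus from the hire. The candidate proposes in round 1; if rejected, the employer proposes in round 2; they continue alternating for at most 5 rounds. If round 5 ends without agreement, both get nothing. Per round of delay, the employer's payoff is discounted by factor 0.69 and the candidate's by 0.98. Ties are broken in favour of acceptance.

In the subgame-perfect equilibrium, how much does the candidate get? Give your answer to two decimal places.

Work backward from the last round.
Round 5 (the candidate proposes): rejection yields 0 for the employer; the candidate offers 0 and keeps 120.
Round 4 (the employer proposes): the candidate can get 120 next round, worth 0.98 × 120 = 117.6 now, so the employer offers 117.6, keeping 2.4.
Round 3 (the candidate proposes): the employer can get 2.4 next round, worth 0.69 × 2.4 = 1.656 now, so the candidate offers 1.656, keeping 118.344.
Round 2 (the employer proposes): the candidate can get 118.344 next round, worth 0.98 × 118.344 = 115.97712 now; the employer offers that and keeps 4.02288.
Round 1 (the candidate proposes): the employer can get 4.02288 next round, worth 0.69 × 4.02288 = 2.7757872 now, so the candidate offers 2.7757872, keeping 117.2242128.

117.22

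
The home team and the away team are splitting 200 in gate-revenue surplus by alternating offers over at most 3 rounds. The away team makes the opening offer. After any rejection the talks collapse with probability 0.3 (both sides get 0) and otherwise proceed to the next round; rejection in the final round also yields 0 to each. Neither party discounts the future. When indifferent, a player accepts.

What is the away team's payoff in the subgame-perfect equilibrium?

Round 3 (the away team proposes): rejection yields 0 for the home team; the away team offers 0 and keeps 200.
Round 2 (the home team proposes): rejecting gives the away team an expected 0.7 × 200 = 140; the home team offers that and keeps 60.
Round 1 (the away team proposes): rejecting gives the home team an expected 0.7 × 60 = 42; the away team offers that and keeps 158.

158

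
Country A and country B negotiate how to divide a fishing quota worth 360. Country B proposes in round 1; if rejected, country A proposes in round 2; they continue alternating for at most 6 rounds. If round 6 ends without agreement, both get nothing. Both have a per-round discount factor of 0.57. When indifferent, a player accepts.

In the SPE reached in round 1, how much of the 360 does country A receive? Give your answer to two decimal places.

138.56

Solve by backward induction from round 6.
Round 6 (country A proposes): country B will accept anything ≥ 0, so country A offers 0 and keeps 360.
Round 5 (country B proposes): country A can get 360 next round, worth 0.57 × 360 = 205.2 now. Country B offers 205.2 and keeps 360 − 205.2 = 154.8.
Round 4 (country A proposes): country B can get 154.8 next round, worth 0.57 × 154.8 = 88.236 now, so country A offers 88.236, keeping 271.764.
Round 3 (country B proposes): country A can get 271.764 next round, worth 0.57 × 271.764 = 154.90548 now. Country B offers 154.90548 and keeps 360 − 154.90548 = 205.09452.
Round 2 (country A proposes): country B can get 205.09452 next round, worth 0.57 × 205.09452 = 116.9038764 now, so country A offers 116.9038764, keeping 243.0961236.
Round 1 (country B proposes): country A can get 243.0961236 next round, worth 0.57 × 243.0961236 = 138.564790452 now, so country B offers 138.564790452, keeping 221.435209548.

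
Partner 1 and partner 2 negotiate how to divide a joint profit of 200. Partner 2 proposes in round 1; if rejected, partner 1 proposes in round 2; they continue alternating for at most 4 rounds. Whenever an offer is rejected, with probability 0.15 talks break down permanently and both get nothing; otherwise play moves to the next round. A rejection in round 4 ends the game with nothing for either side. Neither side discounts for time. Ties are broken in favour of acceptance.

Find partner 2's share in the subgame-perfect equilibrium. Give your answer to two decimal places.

51.68

Round 4 (partner 1 proposes): partner 2 will accept anything ≥ 0, so partner 1 offers 0 and keeps 200.
Round 3 (partner 2 proposes): rejecting gives partner 1 an expected 0.85 × 200 = 170; partner 2 offers that and keeps 30.
Round 2 (partner 1 proposes): rejecting gives partner 2 an expected 0.85 × 30 = 25.5; partner 1 offers that and keeps 174.5.
Round 1 (partner 2 proposes): rejecting gives partner 1 an expected 0.85 × 174.5 = 148.325. Partner 2 offers 148.325 and keeps 200 − 148.325 = 51.675.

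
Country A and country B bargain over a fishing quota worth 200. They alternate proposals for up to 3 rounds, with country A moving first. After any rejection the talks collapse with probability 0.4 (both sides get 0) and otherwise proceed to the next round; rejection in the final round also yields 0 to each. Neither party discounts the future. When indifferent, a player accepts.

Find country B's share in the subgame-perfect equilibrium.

By backward induction:
Round 3 (country A proposes): country B will accept anything ≥ 0, so country A offers 0 and keeps 200.
Round 2 (country B proposes): rejecting gives country A an expected 0.6 × 200 = 120. Country B offers 120 and keeps 200 − 120 = 80.
Round 1 (country A proposes): rejecting gives country B an expected 0.6 × 80 = 48; country A offers that and keeps 152.

48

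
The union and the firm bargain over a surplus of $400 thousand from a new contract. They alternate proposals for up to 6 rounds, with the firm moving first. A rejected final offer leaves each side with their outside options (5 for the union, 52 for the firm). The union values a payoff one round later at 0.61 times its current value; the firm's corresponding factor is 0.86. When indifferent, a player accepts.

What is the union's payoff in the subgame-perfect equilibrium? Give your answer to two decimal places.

110.50

By backward induction:
Round 6 (the union proposes): the firm gets 52 if talks fail, so the union offers 52 and keeps 348.
Round 5 (the firm proposes): the union can get 348 next round, worth 0.61 × 348 = 212.28 now; the firm offers that and keeps 187.72.
Round 4 (the union proposes): the firm can get 187.72 next round, worth 0.86 × 187.72 = 161.4392 now; the union offers that and keeps 238.5608.
Round 3 (the firm proposes): the union can get 238.5608 next round, worth 0.61 × 238.5608 = 145.522088 now, so the firm offers 145.522088, keeping 254.477912.
Round 2 (the union proposes): the firm can get 254.477912 next round, worth 0.86 × 254.477912 = 218.85100432 now, so the union offers 218.85100432, keeping 181.14899568.
Round 1 (the firm proposes): the union can get 181.14899568 next round, worth 0.61 × 181.14899568 = 110.5008873648 now. The firm offers 110.5008873648 and keeps 400 − 110.5008873648 = 289.4991126352.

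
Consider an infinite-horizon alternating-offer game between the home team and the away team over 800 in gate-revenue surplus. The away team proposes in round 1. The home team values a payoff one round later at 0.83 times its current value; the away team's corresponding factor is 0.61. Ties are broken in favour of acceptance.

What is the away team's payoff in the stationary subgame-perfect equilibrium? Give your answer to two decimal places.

When the away team proposes, the home team accepts any offer worth at least 0.83 times what the home team would get by proposing next round; and vice versa.
This gives x = 800 − 0.83y and y = 800 − 0.61x, where x and y are each side's share when it proposes.
Hence (1 − 0.83·0.61)x = 800(1 − 0.83), i.e. 0.4937·x = 136.
x ≈ 275.4709; the home team's share is 800 − x ≈ 524.5291.

275.47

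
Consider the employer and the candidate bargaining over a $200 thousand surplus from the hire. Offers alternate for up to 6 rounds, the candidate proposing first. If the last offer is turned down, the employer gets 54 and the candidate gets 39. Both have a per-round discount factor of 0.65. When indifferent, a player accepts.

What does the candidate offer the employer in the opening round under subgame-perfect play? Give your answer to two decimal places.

Round 6 (the employer proposes): the candidate gets 39 if talks fail, so the employer offers 39 and keeps 161.
Round 5 (the candidate proposes): the employer can get 161 next round, worth 0.65 × 161 = 104.65 now. The candidate offers 104.65 and keeps 200 − 104.65 = 95.35.
Round 4 (the employer proposes): the candidate can get 95.35 next round, worth 0.65 × 95.35 = 61.9775 now; the employer offers that and keeps 138.0225.
Round 3 (the candidate proposes): the employer can get 138.0225 next round, worth 0.65 × 138.0225 = 89.714625 now; the candidate offers that and keeps 110.285375.
Round 2 (the employer proposes): the candidate can get 110.285375 next round, worth 0.65 × 110.285375 = 71.68549375 now; the employer offers that and keeps 128.31450625.
Round 1 (the candidate proposes): the employer can get 128.31450625 next round, worth 0.65 × 128.31450625 = 83.4044290625 now; the candidate offers that and keeps 116.5955709375.

83.40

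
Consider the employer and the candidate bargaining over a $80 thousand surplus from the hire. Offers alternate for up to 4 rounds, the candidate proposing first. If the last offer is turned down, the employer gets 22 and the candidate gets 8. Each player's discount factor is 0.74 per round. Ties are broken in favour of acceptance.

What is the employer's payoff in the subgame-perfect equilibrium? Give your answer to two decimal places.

44.57

Round 4 (the employer proposes): the candidate gets 8 if talks fail, so the employer offers 8 and keeps 72.
Round 3 (the candidate proposes): the employer can get 72 next round, worth 0.74 × 72 = 53.28 now. The candidate offers 53.28 and keeps 80 − 53.28 = 26.72.
Round 2 (the employer proposes): the candidate can get 26.72 next round, worth 0.74 × 26.72 = 19.7728 now; the employer offers that and keeps 60.2272.
Round 1 (the candidate proposes): the employer can get 60.2272 next round, worth 0.74 × 60.2272 = 44.568128 now. The candidate offers 44.568128 and keeps 80 − 44.568128 = 35.431872.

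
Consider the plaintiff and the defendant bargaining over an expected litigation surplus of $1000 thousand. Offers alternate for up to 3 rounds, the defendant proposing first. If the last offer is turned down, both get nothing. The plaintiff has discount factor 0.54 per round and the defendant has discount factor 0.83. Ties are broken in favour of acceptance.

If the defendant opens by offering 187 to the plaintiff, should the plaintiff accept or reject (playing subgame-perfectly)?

Accept

Work out the plaintiff's continuation value if the offer is rejected.
Round 3 (the defendant proposes): rejection yields 0 for the plaintiff; the defendant offers 0 and keeps 1000.
Round 2 (the plaintiff proposes): the defendant can get 1000 next round, worth 0.83 × 1000 = 830 now, so the plaintiff offers 830, keeping 170.
So by rejecting in round 1, the plaintiff gets 170 next round, worth 0.54 × 170 = 91.8 now.
Offer 187 ≥ 91.8, so the plaintiff accepts.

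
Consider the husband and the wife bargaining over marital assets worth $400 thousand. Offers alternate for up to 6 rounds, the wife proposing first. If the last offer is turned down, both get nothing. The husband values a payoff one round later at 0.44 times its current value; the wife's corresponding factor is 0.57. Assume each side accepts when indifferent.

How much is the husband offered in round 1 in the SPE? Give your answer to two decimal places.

105.73

Round 6 (the husband proposes): rejection yields 0 for the wife; the husband offers 0 and keeps 400.
Round 5 (the wife proposes): the husband can get 400 next round, worth 0.44 × 400 = 176 now; the wife offers that and keeps 224.
Round 4 (the husband proposes): the wife can get 224 next round, worth 0.57 × 224 = 127.68 now. The husband offers 127.68 and keeps 400 − 127.68 = 272.32.
Round 3 (the wife proposes): the husband can get 272.32 next round, worth 0.44 × 272.32 = 119.8208 now, so the wife offers 119.8208, keeping 280.1792.
Round 2 (the husband proposes): the wife can get 280.1792 next round, worth 0.57 × 280.1792 = 159.702144 now, so the husband offers 159.702144, keeping 240.297856.
Round 1 (the wife proposes): the husband can get 240.297856 next round, worth 0.44 × 240.297856 = 105.73105664 now; the wife offers that and keeps 294.26894336.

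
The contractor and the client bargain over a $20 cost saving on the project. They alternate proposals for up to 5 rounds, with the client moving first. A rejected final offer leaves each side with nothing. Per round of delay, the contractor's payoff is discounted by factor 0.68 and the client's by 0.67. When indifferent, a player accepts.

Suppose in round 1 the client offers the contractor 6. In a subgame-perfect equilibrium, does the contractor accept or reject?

Round 5 (the client proposes): the contractor will accept anything ≥ 0, so the client offers 0 and keeps 20.
Round 4 (the contractor proposes): the client can get 20 next round, worth 0.67 × 20 = 13.4 now; the contractor offers that and keeps 6.6.
Round 3 (the client proposes): the contractor can get 6.6 next round, worth 0.68 × 6.6 = 4.488 now; the client offers that and keeps 15.512.
Round 2 (the contractor proposes): the client can get 15.512 next round, worth 0.67 × 15.512 = 10.39304 now; the contractor offers that and keeps 9.60696.
So by rejecting in round 1, the contractor gets 9.60696 next round, worth 0.68 × 9.60696 = 6.5327328 now.
Offer 6 < 6.5327328, so the contractor rejects.

Reject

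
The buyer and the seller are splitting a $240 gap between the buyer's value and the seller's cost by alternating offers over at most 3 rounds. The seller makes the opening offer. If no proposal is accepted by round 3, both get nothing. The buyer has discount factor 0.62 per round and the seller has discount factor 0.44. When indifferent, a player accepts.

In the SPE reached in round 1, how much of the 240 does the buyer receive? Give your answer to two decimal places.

Round 3 (the seller proposes): the buyer will accept anything ≥ 0, so the seller offers 0 and keeps 240.
Round 2 (the buyer proposes): the seller can get 240 next round, worth 0.44 × 240 = 105.6 now, so the buyer offers 105.6, keeping 134.4.
Round 1 (the seller proposes): the buyer can get 134.4 next round, worth 0.62 × 134.4 = 83.328 now. The seller offers 83.328 and keeps 240 − 83.328 = 156.672.

83.33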